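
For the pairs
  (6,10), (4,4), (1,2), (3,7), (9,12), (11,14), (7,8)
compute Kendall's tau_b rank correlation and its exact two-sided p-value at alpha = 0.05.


Step 1: Enumerate the 21 unordered pairs (i,j) with i<j and classify each by sign(x_j-x_i) * sign(y_j-y_i).
  (1,2):dx=-2,dy=-6->C; (1,3):dx=-5,dy=-8->C; (1,4):dx=-3,dy=-3->C; (1,5):dx=+3,dy=+2->C
  (1,6):dx=+5,dy=+4->C; (1,7):dx=+1,dy=-2->D; (2,3):dx=-3,dy=-2->C; (2,4):dx=-1,dy=+3->D
  (2,5):dx=+5,dy=+8->C; (2,6):dx=+7,dy=+10->C; (2,7):dx=+3,dy=+4->C; (3,4):dx=+2,dy=+5->C
  (3,5):dx=+8,dy=+10->C; (3,6):dx=+10,dy=+12->C; (3,7):dx=+6,dy=+6->C; (4,5):dx=+6,dy=+5->C
  (4,6):dx=+8,dy=+7->C; (4,7):dx=+4,dy=+1->C; (5,6):dx=+2,dy=+2->C; (5,7):dx=-2,dy=-4->C
  (6,7):dx=-4,dy=-6->C
Step 2: C = 19, D = 2, total pairs = 21.
Step 3: tau = (C - D)/(n(n-1)/2) = (19 - 2)/21 = 0.809524.
Step 4: Exact two-sided p-value (enumerate n! = 5040 permutations of y under H0): p = 0.010714.
Step 5: alpha = 0.05. reject H0.

tau_b = 0.8095 (C=19, D=2), p = 0.010714, reject H0.


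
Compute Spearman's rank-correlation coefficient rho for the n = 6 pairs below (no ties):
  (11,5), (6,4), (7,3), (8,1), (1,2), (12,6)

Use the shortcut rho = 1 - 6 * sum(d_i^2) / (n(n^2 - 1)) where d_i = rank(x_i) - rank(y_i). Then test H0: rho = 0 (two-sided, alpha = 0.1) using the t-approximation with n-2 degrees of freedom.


Step 1: Rank x and y separately (midranks; no ties here).
rank(x): 11->5, 6->2, 7->3, 8->4, 1->1, 12->6
rank(y): 5->5, 4->4, 3->3, 1->1, 2->2, 6->6
Step 2: d_i = R_x(i) - R_y(i); compute d_i^2.
  (5-5)^2=0, (2-4)^2=4, (3-3)^2=0, (4-1)^2=9, (1-2)^2=1, (6-6)^2=0
sum(d^2) = 14.
Step 3: rho = 1 - 6*14 / (6*(6^2 - 1)) = 1 - 84/210 = 0.600000.
Step 4: Under H0, t = rho * sqrt((n-2)/(1-rho^2)) = 1.5000 ~ t(4).
Step 5: Two-sided p-value from the t-distribution with 4 df = 0.208000.
Step 6: alpha = 0.1. fail to reject H0.

rho = 0.6000, p = 0.208000, fail to reject H0 at alpha = 0.1.


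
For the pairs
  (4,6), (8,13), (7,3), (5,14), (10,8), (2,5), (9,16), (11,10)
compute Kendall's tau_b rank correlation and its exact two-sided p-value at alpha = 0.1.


Step 1: Enumerate the 28 unordered pairs (i,j) with i<j and classify each by sign(x_j-x_i) * sign(y_j-y_i).
  (1,2):dx=+4,dy=+7->C; (1,3):dx=+3,dy=-3->D; (1,4):dx=+1,dy=+8->C; (1,5):dx=+6,dy=+2->C
  (1,6):dx=-2,dy=-1->C; (1,7):dx=+5,dy=+10->C; (1,8):dx=+7,dy=+4->C; (2,3):dx=-1,dy=-10->C
  (2,4):dx=-3,dy=+1->D; (2,5):dx=+2,dy=-5->D; (2,6):dx=-6,dy=-8->C; (2,7):dx=+1,dy=+3->C
  (2,8):dx=+3,dy=-3->D; (3,4):dx=-2,dy=+11->D; (3,5):dx=+3,dy=+5->C; (3,6):dx=-5,dy=+2->D
  (3,7):dx=+2,dy=+13->C; (3,8):dx=+4,dy=+7->C; (4,5):dx=+5,dy=-6->D; (4,6):dx=-3,dy=-9->C
  (4,7):dx=+4,dy=+2->C; (4,8):dx=+6,dy=-4->D; (5,6):dx=-8,dy=-3->C; (5,7):dx=-1,dy=+8->D
  (5,8):dx=+1,dy=+2->C; (6,7):dx=+7,dy=+11->C; (6,8):dx=+9,dy=+5->C; (7,8):dx=+2,dy=-6->D
Step 2: C = 18, D = 10, total pairs = 28.
Step 3: tau = (C - D)/(n(n-1)/2) = (18 - 10)/28 = 0.285714.
Step 4: Exact two-sided p-value (enumerate n! = 40320 permutations of y under H0): p = 0.398760.
Step 5: alpha = 0.1. fail to reject H0.

tau_b = 0.2857 (C=18, D=10), p = 0.398760, fail to reject H0.


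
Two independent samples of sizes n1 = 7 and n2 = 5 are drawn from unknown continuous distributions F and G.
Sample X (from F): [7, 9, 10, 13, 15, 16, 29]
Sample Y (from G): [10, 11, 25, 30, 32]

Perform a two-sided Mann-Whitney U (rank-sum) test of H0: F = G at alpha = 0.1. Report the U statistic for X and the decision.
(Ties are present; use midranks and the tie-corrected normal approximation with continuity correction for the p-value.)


Step 1: Combine and sort all 12 observations; assign midranks.
sorted (value, group): (7,X), (9,X), (10,X), (10,Y), (11,Y), (13,X), (15,X), (16,X), (25,Y), (29,X), (30,Y), (32,Y)
ranks: 7->1, 9->2, 10->3.5, 10->3.5, 11->5, 13->6, 15->7, 16->8, 25->9, 29->10, 30->11, 32->12
Step 2: Rank sum for X: R1 = 1 + 2 + 3.5 + 6 + 7 + 8 + 10 = 37.5.
Step 3: U_X = R1 - n1(n1+1)/2 = 37.5 - 7*8/2 = 37.5 - 28 = 9.5.
       U_Y = n1*n2 - U_X = 35 - 9.5 = 25.5.
Step 4: Ties are present, so use the tie-corrected normal approximation (with continuity correction) for the p-value.
Step 5: p-value = 0.222415; compare to alpha = 0.1. fail to reject H0.

U_X = 9.5, p = 0.222415, fail to reject H0 at alpha = 0.1.


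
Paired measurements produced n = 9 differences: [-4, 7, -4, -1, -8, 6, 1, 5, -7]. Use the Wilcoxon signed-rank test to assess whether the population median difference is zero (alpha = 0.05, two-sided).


Step 1: Drop any zero differences (none here) and take |d_i|.
|d| = [4, 7, 4, 1, 8, 6, 1, 5, 7]
Step 2: Midrank |d_i| (ties get averaged ranks).
ranks: |4|->3.5, |7|->7.5, |4|->3.5, |1|->1.5, |8|->9, |6|->6, |1|->1.5, |5|->5, |7|->7.5
Step 3: Attach original signs; sum ranks with positive sign and with negative sign.
W+ = 7.5 + 6 + 1.5 + 5 = 20
W- = 3.5 + 3.5 + 1.5 + 9 + 7.5 = 25
(Check: W+ + W- = 45 should equal n(n+1)/2 = 45.)
Step 4: Test statistic W = min(W+, W-) = 20.
Step 5: Ties in |d|, so use the tie-corrected normal approximation.
        E[W] = n(n+1)/4 = 9*10/4 = 22.5.
        Tie groups: |d|=1 (t=2), |d|=4 (t=2), |d|=7 (t=2); sum(t^3 - t) = 18.
        Var[W] = n(n+1)(2n+1)/24 - sum(t^3-t)/48 = 1710/24 - 18/48 = 70.875.
        z = (W - E[W]) / sqrt(Var[W]) = (20 - 22.5) / 8.4187 = -0.2970.
        Two-sided p = 2*Phi(z) = 0.766499.
Step 6: alpha = 0.05. fail to reject H0.

W+ = 20, W- = 25, W = min = 20, p = 0.766499, fail to reject H0.


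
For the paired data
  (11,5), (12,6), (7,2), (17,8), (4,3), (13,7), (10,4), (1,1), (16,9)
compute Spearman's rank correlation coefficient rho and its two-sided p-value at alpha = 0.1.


Step 1: Rank x and y separately (midranks; no ties here).
rank(x): 11->5, 12->6, 7->3, 17->9, 4->2, 13->7, 10->4, 1->1, 16->8
rank(y): 5->5, 6->6, 2->2, 8->8, 3->3, 7->7, 4->4, 1->1, 9->9
Step 2: d_i = R_x(i) - R_y(i); compute d_i^2.
  (5-5)^2=0, (6-6)^2=0, (3-2)^2=1, (9-8)^2=1, (2-3)^2=1, (7-7)^2=0, (4-4)^2=0, (1-1)^2=0, (8-9)^2=1
sum(d^2) = 4.
Step 3: rho = 1 - 6*4 / (9*(9^2 - 1)) = 1 - 24/720 = 0.966667.
Step 4: Under H0, t = rho * sqrt((n-2)/(1-rho^2)) = 9.9890 ~ t(7).
Step 5: Two-sided p-value from the t-distribution with 7 df = 0.000022.
Step 6: alpha = 0.1. reject H0.

rho = 0.9667, p = 0.000022, reject H0 at alpha = 0.1.


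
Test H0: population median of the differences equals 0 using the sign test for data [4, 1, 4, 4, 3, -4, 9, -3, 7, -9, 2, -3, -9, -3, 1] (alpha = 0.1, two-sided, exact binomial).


Step 1: Discard zero differences. Original n = 15; n_eff = number of nonzero differences = 15.
Nonzero differences (with sign): +4, +1, +4, +4, +3, -4, +9, -3, +7, -9, +2, -3, -9, -3, +1
Step 2: Count signs: positive = 9, negative = 6.
Step 3: Under H0: P(positive) = 0.5, so the number of positives S ~ Bin(15, 0.5).
Step 4: Two-sided exact p-value = sum of Bin(15,0.5) probabilities at or below the observed probability = 0.607239.
Step 5: alpha = 0.1. fail to reject H0.

n_eff = 15, pos = 9, neg = 6, p = 0.607239, fail to reject H0.


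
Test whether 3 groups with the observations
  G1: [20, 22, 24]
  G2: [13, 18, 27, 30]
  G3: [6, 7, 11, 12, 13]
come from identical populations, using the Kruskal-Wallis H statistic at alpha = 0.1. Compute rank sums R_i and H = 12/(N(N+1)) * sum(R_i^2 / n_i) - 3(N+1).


Step 1: Combine all N = 12 observations and assign midranks.
sorted (value, group, rank): (6,G3,1), (7,G3,2), (11,G3,3), (12,G3,4), (13,G2,5.5), (13,G3,5.5), (18,G2,7), (20,G1,8), (22,G1,9), (24,G1,10), (27,G2,11), (30,G2,12)
Step 2: Sum ranks within each group.
R_1 = 27 (n_1 = 3)
R_2 = 35.5 (n_2 = 4)
R_3 = 15.5 (n_3 = 5)
Step 3: H = 12/(N(N+1)) * sum(R_i^2/n_i) - 3(N+1)
     = 12/(12*13) * (27^2/3 + 35.5^2/4 + 15.5^2/5) - 3*13
     = 0.076923 * 606.112 - 39
     = 7.624038.
Step 4: Ties present; correction factor C = 1 - 6/(12^3 - 12) = 0.996503. Corrected H = 7.624038 / 0.996503 = 7.650789.
Step 5: Under H0, H ~ chi^2(2); p-value = 0.021810.
Step 6: alpha = 0.1. reject H0.

H = 7.6508, df = 2, p = 0.021810, reject H0.


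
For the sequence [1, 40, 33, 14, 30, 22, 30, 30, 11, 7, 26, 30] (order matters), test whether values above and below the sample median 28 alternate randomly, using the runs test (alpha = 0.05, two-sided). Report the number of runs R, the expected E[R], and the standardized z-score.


Step 1: Compute median = 28; label A = above, B = below.
Labels in order: BAABABAABBBA  (n_A = 6, n_B = 6)
Step 2: Count runs R = 8.
Step 3: Under H0 (random ordering), E[R] = 2*n_A*n_B/(n_A+n_B) + 1 = 2*6*6/12 + 1 = 7.0000.
        Var[R] = 2*n_A*n_B*(2*n_A*n_B - n_A - n_B) / ((n_A+n_B)^2 * (n_A+n_B-1)) = 4320/1584 = 2.7273.
        SD[R] = 1.6514.
Step 4: Continuity-corrected z = (R - 0.5 - E[R]) / SD[R] = (8 - 0.5 - 7.0000) / 1.6514 = 0.3028.
Step 5: Two-sided p-value via normal approximation = 2*(1 - Phi(|z|)) = 0.762069.
Step 6: alpha = 0.05. fail to reject H0.

R = 8, z = 0.3028, p = 0.762069, fail to reject H0.


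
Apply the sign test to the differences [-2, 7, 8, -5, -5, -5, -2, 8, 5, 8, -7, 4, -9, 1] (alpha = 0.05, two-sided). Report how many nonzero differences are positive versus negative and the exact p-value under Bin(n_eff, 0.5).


Step 1: Discard zero differences. Original n = 14; n_eff = number of nonzero differences = 14.
Nonzero differences (with sign): -2, +7, +8, -5, -5, -5, -2, +8, +5, +8, -7, +4, -9, +1
Step 2: Count signs: positive = 7, negative = 7.
Step 3: Under H0: P(positive) = 0.5, so the number of positives S ~ Bin(14, 0.5).
Step 4: Two-sided exact p-value = sum of Bin(14,0.5) probabilities at or below the observed probability = 1.000000.
Step 5: alpha = 0.05. fail to reject H0.

n_eff = 14, pos = 7, neg = 7, p = 1.000000, fail to reject H0.


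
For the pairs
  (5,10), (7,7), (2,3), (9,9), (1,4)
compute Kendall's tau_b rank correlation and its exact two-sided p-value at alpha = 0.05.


Step 1: Enumerate the 10 unordered pairs (i,j) with i<j and classify each by sign(x_j-x_i) * sign(y_j-y_i).
  (1,2):dx=+2,dy=-3->D; (1,3):dx=-3,dy=-7->C; (1,4):dx=+4,dy=-1->D; (1,5):dx=-4,dy=-6->C
  (2,3):dx=-5,dy=-4->C; (2,4):dx=+2,dy=+2->C; (2,5):dx=-6,dy=-3->C; (3,4):dx=+7,dy=+6->C
  (3,5):dx=-1,dy=+1->D; (4,5):dx=-8,dy=-5->C
Step 2: C = 7, D = 3, total pairs = 10.
Step 3: tau = (C - D)/(n(n-1)/2) = (7 - 3)/10 = 0.400000.
Step 4: Exact two-sided p-value (enumerate n! = 120 permutations of y under H0): p = 0.483333.
Step 5: alpha = 0.05. fail to reject H0.

tau_b = 0.4000 (C=7, D=3), p = 0.483333, fail to reject H0.


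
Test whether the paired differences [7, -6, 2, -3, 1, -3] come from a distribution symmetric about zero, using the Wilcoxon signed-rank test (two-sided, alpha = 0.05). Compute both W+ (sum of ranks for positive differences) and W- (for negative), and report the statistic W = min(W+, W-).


Step 1: Drop any zero differences (none here) and take |d_i|.
|d| = [7, 6, 2, 3, 1, 3]
Step 2: Midrank |d_i| (ties get averaged ranks).
ranks: |7|->6, |6|->5, |2|->2, |3|->3.5, |1|->1, |3|->3.5
Step 3: Attach original signs; sum ranks with positive sign and with negative sign.
W+ = 6 + 2 + 1 = 9
W- = 5 + 3.5 + 3.5 = 12
(Check: W+ + W- = 21 should equal n(n+1)/2 = 21.)
Step 4: Test statistic W = min(W+, W-) = 9.
Step 5: Ties in |d|, so use the tie-corrected normal approximation.
        E[W] = n(n+1)/4 = 6*7/4 = 10.5.
        Tie groups: |d|=3 (t=2); sum(t^3 - t) = 6.
        Var[W] = n(n+1)(2n+1)/24 - sum(t^3-t)/48 = 546/24 - 6/48 = 22.625.
        z = (W - E[W]) / sqrt(Var[W]) = (9 - 10.5) / 4.7566 = -0.3154.
        Two-sided p = 2*Phi(z) = 0.752494.
Step 6: alpha = 0.05. fail to reject H0.

W+ = 9, W- = 12, W = min = 9, p = 0.752494, fail to reject H0.


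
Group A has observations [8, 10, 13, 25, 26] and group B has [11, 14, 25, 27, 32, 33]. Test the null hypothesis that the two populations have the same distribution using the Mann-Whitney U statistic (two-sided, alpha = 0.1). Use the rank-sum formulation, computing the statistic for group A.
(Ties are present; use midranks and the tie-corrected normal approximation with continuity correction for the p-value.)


Step 1: Combine and sort all 11 observations; assign midranks.
sorted (value, group): (8,X), (10,X), (11,Y), (13,X), (14,Y), (25,X), (25,Y), (26,X), (27,Y), (32,Y), (33,Y)
ranks: 8->1, 10->2, 11->3, 13->4, 14->5, 25->6.5, 25->6.5, 26->8, 27->9, 32->10, 33->11
Step 2: Rank sum for X: R1 = 1 + 2 + 4 + 6.5 + 8 = 21.5.
Step 3: U_X = R1 - n1(n1+1)/2 = 21.5 - 5*6/2 = 21.5 - 15 = 6.5.
       U_Y = n1*n2 - U_X = 30 - 6.5 = 23.5.
Step 4: Ties are present, so use the tie-corrected normal approximation (with continuity correction) for the p-value.
Step 5: p-value = 0.143215; compare to alpha = 0.1. fail to reject H0.

U_X = 6.5, p = 0.143215, fail to reject H0 at alpha = 0.1.


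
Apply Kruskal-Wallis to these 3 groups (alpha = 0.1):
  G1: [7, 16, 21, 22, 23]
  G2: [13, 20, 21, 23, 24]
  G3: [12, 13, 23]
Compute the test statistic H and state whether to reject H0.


Step 1: Combine all N = 13 observations and assign midranks.
sorted (value, group, rank): (7,G1,1), (12,G3,2), (13,G2,3.5), (13,G3,3.5), (16,G1,5), (20,G2,6), (21,G1,7.5), (21,G2,7.5), (22,G1,9), (23,G1,11), (23,G2,11), (23,G3,11), (24,G2,13)
Step 2: Sum ranks within each group.
R_1 = 33.5 (n_1 = 5)
R_2 = 41 (n_2 = 5)
R_3 = 16.5 (n_3 = 3)
Step 3: H = 12/(N(N+1)) * sum(R_i^2/n_i) - 3(N+1)
     = 12/(13*14) * (33.5^2/5 + 41^2/5 + 16.5^2/3) - 3*14
     = 0.065934 * 651.4 - 42
     = 0.949451.
Step 4: Ties present; correction factor C = 1 - 36/(13^3 - 13) = 0.983516. Corrected H = 0.949451 / 0.983516 = 0.965363.
Step 5: Under H0, H ~ chi^2(2); p-value = 0.617126.
Step 6: alpha = 0.1. fail to reject H0.

H = 0.9654, df = 2, p = 0.617126, fail to reject H0.


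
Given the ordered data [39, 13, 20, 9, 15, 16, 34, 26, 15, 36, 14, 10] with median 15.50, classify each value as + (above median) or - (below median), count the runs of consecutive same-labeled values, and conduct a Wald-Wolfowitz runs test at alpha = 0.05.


Step 1: Compute median = 15.50; label A = above, B = below.
Labels in order: ABABBAAABABB  (n_A = 6, n_B = 6)
Step 2: Count runs R = 8.
Step 3: Under H0 (random ordering), E[R] = 2*n_A*n_B/(n_A+n_B) + 1 = 2*6*6/12 + 1 = 7.0000.
        Var[R] = 2*n_A*n_B*(2*n_A*n_B - n_A - n_B) / ((n_A+n_B)^2 * (n_A+n_B-1)) = 4320/1584 = 2.7273.
        SD[R] = 1.6514.
Step 4: Continuity-corrected z = (R - 0.5 - E[R]) / SD[R] = (8 - 0.5 - 7.0000) / 1.6514 = 0.3028.
Step 5: Two-sided p-value via normal approximation = 2*(1 - Phi(|z|)) = 0.762069.
Step 6: alpha = 0.05. fail to reject H0.

R = 8, z = 0.3028, p = 0.762069, fail to reject H0.


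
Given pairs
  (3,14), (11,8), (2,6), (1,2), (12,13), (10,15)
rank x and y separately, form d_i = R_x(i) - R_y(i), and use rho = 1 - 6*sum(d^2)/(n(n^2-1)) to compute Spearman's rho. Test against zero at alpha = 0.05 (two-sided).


Step 1: Rank x and y separately (midranks; no ties here).
rank(x): 3->3, 11->5, 2->2, 1->1, 12->6, 10->4
rank(y): 14->5, 8->3, 6->2, 2->1, 13->4, 15->6
Step 2: d_i = R_x(i) - R_y(i); compute d_i^2.
  (3-5)^2=4, (5-3)^2=4, (2-2)^2=0, (1-1)^2=0, (6-4)^2=4, (4-6)^2=4
sum(d^2) = 16.
Step 3: rho = 1 - 6*16 / (6*(6^2 - 1)) = 1 - 96/210 = 0.542857.
Step 4: Under H0, t = rho * sqrt((n-2)/(1-rho^2)) = 1.2928 ~ t(4).
Step 5: Two-sided p-value from the t-distribution with 4 df = 0.265703.
Step 6: alpha = 0.05. fail to reject H0.

rho = 0.5429, p = 0.265703, fail to reject H0 at alpha = 0.05.


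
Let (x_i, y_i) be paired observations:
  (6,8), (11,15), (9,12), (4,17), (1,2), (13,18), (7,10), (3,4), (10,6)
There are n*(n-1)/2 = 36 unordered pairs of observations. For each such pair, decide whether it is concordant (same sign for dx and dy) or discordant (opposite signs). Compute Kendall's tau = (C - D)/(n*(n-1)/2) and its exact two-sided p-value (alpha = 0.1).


Step 1: Enumerate the 36 unordered pairs (i,j) with i<j and classify each by sign(x_j-x_i) * sign(y_j-y_i).
  (1,2):dx=+5,dy=+7->C; (1,3):dx=+3,dy=+4->C; (1,4):dx=-2,dy=+9->D; (1,5):dx=-5,dy=-6->C
  (1,6):dx=+7,dy=+10->C; (1,7):dx=+1,dy=+2->C; (1,8):dx=-3,dy=-4->C; (1,9):dx=+4,dy=-2->D
  (2,3):dx=-2,dy=-3->C; (2,4):dx=-7,dy=+2->D; (2,5):dx=-10,dy=-13->C; (2,6):dx=+2,dy=+3->C
  (2,7):dx=-4,dy=-5->C; (2,8):dx=-8,dy=-11->C; (2,9):dx=-1,dy=-9->C; (3,4):dx=-5,dy=+5->D
  (3,5):dx=-8,dy=-10->C; (3,6):dx=+4,dy=+6->C; (3,7):dx=-2,dy=-2->C; (3,8):dx=-6,dy=-8->C
  (3,9):dx=+1,dy=-6->D; (4,5):dx=-3,dy=-15->C; (4,6):dx=+9,dy=+1->C; (4,7):dx=+3,dy=-7->D
  (4,8):dx=-1,dy=-13->C; (4,9):dx=+6,dy=-11->D; (5,6):dx=+12,dy=+16->C; (5,7):dx=+6,dy=+8->C
  (5,8):dx=+2,dy=+2->C; (5,9):dx=+9,dy=+4->C; (6,7):dx=-6,dy=-8->C; (6,8):dx=-10,dy=-14->C
  (6,9):dx=-3,dy=-12->C; (7,8):dx=-4,dy=-6->C; (7,9):dx=+3,dy=-4->D; (8,9):dx=+7,dy=+2->C
Step 2: C = 28, D = 8, total pairs = 36.
Step 3: tau = (C - D)/(n(n-1)/2) = (28 - 8)/36 = 0.555556.
Step 4: Exact two-sided p-value (enumerate n! = 362880 permutations of y under H0): p = 0.044615.
Step 5: alpha = 0.1. reject H0.

tau_b = 0.5556 (C=28, D=8), p = 0.044615, reject H0.


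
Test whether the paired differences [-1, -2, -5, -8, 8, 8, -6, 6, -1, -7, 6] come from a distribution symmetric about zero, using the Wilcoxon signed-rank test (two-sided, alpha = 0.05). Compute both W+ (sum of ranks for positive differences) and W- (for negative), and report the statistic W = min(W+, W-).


Step 1: Drop any zero differences (none here) and take |d_i|.
|d| = [1, 2, 5, 8, 8, 8, 6, 6, 1, 7, 6]
Step 2: Midrank |d_i| (ties get averaged ranks).
ranks: |1|->1.5, |2|->3, |5|->4, |8|->10, |8|->10, |8|->10, |6|->6, |6|->6, |1|->1.5, |7|->8, |6|->6
Step 3: Attach original signs; sum ranks with positive sign and with negative sign.
W+ = 10 + 10 + 6 + 6 = 32
W- = 1.5 + 3 + 4 + 10 + 6 + 1.5 + 8 = 34
(Check: W+ + W- = 66 should equal n(n+1)/2 = 66.)
Step 4: Test statistic W = min(W+, W-) = 32.
Step 5: Ties in |d|, so use the tie-corrected normal approximation.
        E[W] = n(n+1)/4 = 11*12/4 = 33.
        Tie groups: |d|=1 (t=2), |d|=6 (t=3), |d|=8 (t=3); sum(t^3 - t) = 54.
        Var[W] = n(n+1)(2n+1)/24 - sum(t^3-t)/48 = 3036/24 - 54/48 = 125.375.
        z = (W - E[W]) / sqrt(Var[W]) = (32 - 33) / 11.1971 = -0.0893.
        Two-sided p = 2*Phi(z) = 0.928836.
Step 6: alpha = 0.05. fail to reject H0.

W+ = 32, W- = 34, W = min = 32, p = 0.928836, fail to reject H0.


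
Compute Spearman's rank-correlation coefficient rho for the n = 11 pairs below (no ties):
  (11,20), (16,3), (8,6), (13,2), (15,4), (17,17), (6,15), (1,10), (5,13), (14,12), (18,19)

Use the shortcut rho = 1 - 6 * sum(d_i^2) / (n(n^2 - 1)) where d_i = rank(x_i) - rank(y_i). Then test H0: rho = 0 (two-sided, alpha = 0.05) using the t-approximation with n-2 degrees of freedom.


Step 1: Rank x and y separately (midranks; no ties here).
rank(x): 11->5, 16->9, 8->4, 13->6, 15->8, 17->10, 6->3, 1->1, 5->2, 14->7, 18->11
rank(y): 20->11, 3->2, 6->4, 2->1, 4->3, 17->9, 15->8, 10->5, 13->7, 12->6, 19->10
Step 2: d_i = R_x(i) - R_y(i); compute d_i^2.
  (5-11)^2=36, (9-2)^2=49, (4-4)^2=0, (6-1)^2=25, (8-3)^2=25, (10-9)^2=1, (3-8)^2=25, (1-5)^2=16, (2-7)^2=25, (7-6)^2=1, (11-10)^2=1
sum(d^2) = 204.
Step 3: rho = 1 - 6*204 / (11*(11^2 - 1)) = 1 - 1224/1320 = 0.072727.
Step 4: Under H0, t = rho * sqrt((n-2)/(1-rho^2)) = 0.2188 ~ t(9).
Step 5: Two-sided p-value from the t-distribution with 9 df = 0.831716.
Step 6: alpha = 0.05. fail to reject H0.

rho = 0.0727, p = 0.831716, fail to reject H0 at alpha = 0.05.


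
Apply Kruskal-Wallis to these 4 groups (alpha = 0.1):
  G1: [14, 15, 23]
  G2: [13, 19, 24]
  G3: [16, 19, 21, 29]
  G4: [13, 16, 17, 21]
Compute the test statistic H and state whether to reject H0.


Step 1: Combine all N = 14 observations and assign midranks.
sorted (value, group, rank): (13,G2,1.5), (13,G4,1.5), (14,G1,3), (15,G1,4), (16,G3,5.5), (16,G4,5.5), (17,G4,7), (19,G2,8.5), (19,G3,8.5), (21,G3,10.5), (21,G4,10.5), (23,G1,12), (24,G2,13), (29,G3,14)
Step 2: Sum ranks within each group.
R_1 = 19 (n_1 = 3)
R_2 = 23 (n_2 = 3)
R_3 = 38.5 (n_3 = 4)
R_4 = 24.5 (n_4 = 4)
Step 3: H = 12/(N(N+1)) * sum(R_i^2/n_i) - 3(N+1)
     = 12/(14*15) * (19^2/3 + 23^2/3 + 38.5^2/4 + 24.5^2/4) - 3*15
     = 0.057143 * 817.292 - 45
     = 1.702381.
Step 4: Ties present; correction factor C = 1 - 24/(14^3 - 14) = 0.991209. Corrected H = 1.702381 / 0.991209 = 1.717480.
Step 5: Under H0, H ~ chi^2(3); p-value = 0.633055.
Step 6: alpha = 0.1. fail to reject H0.

H = 1.7175, df = 3, p = 0.633055, fail to reject H0.


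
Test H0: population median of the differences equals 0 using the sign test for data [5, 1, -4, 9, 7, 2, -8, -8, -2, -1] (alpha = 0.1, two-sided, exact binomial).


Step 1: Discard zero differences. Original n = 10; n_eff = number of nonzero differences = 10.
Nonzero differences (with sign): +5, +1, -4, +9, +7, +2, -8, -8, -2, -1
Step 2: Count signs: positive = 5, negative = 5.
Step 3: Under H0: P(positive) = 0.5, so the number of positives S ~ Bin(10, 0.5).
Step 4: Two-sided exact p-value = sum of Bin(10,0.5) probabilities at or below the observed probability = 1.000000.
Step 5: alpha = 0.1. fail to reject H0.

n_eff = 10, pos = 5, neg = 5, p = 1.000000, fail to reject H0.


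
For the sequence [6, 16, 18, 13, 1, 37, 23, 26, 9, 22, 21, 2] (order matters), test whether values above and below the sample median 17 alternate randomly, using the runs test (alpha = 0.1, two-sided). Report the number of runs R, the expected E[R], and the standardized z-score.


Step 1: Compute median = 17; label A = above, B = below.
Labels in order: BBABBAAABAAB  (n_A = 6, n_B = 6)
Step 2: Count runs R = 7.
Step 3: Under H0 (random ordering), E[R] = 2*n_A*n_B/(n_A+n_B) + 1 = 2*6*6/12 + 1 = 7.0000.
        Var[R] = 2*n_A*n_B*(2*n_A*n_B - n_A - n_B) / ((n_A+n_B)^2 * (n_A+n_B-1)) = 4320/1584 = 2.7273.
        SD[R] = 1.6514.
Step 4: R = E[R], so z = 0 with no continuity correction.
Step 5: Two-sided p-value via normal approximation = 2*(1 - Phi(|z|)) = 1.000000.
Step 6: alpha = 0.1. fail to reject H0.

R = 7, z = 0.0000, p = 1.000000, fail to reject H0.


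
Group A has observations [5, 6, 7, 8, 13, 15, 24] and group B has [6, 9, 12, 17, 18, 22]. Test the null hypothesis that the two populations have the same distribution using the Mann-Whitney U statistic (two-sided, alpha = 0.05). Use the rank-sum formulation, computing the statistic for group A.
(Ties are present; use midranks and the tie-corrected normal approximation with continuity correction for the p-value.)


Step 1: Combine and sort all 13 observations; assign midranks.
sorted (value, group): (5,X), (6,X), (6,Y), (7,X), (8,X), (9,Y), (12,Y), (13,X), (15,X), (17,Y), (18,Y), (22,Y), (24,X)
ranks: 5->1, 6->2.5, 6->2.5, 7->4, 8->5, 9->6, 12->7, 13->8, 15->9, 17->10, 18->11, 22->12, 24->13
Step 2: Rank sum for X: R1 = 1 + 2.5 + 4 + 5 + 8 + 9 + 13 = 42.5.
Step 3: U_X = R1 - n1(n1+1)/2 = 42.5 - 7*8/2 = 42.5 - 28 = 14.5.
       U_Y = n1*n2 - U_X = 42 - 14.5 = 27.5.
Step 4: Ties are present, so use the tie-corrected normal approximation (with continuity correction) for the p-value.
Step 5: p-value = 0.390714; compare to alpha = 0.05. fail to reject H0.

U_X = 14.5, p = 0.390714, fail to reject H0 at alpha = 0.05.


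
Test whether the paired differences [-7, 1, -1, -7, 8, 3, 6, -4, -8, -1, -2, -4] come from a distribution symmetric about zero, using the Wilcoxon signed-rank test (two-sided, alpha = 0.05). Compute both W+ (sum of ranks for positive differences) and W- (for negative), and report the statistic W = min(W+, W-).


Step 1: Drop any zero differences (none here) and take |d_i|.
|d| = [7, 1, 1, 7, 8, 3, 6, 4, 8, 1, 2, 4]
Step 2: Midrank |d_i| (ties get averaged ranks).
ranks: |7|->9.5, |1|->2, |1|->2, |7|->9.5, |8|->11.5, |3|->5, |6|->8, |4|->6.5, |8|->11.5, |1|->2, |2|->4, |4|->6.5
Step 3: Attach original signs; sum ranks with positive sign and with negative sign.
W+ = 2 + 11.5 + 5 + 8 = 26.5
W- = 9.5 + 2 + 9.5 + 6.5 + 11.5 + 2 + 4 + 6.5 = 51.5
(Check: W+ + W- = 78 should equal n(n+1)/2 = 78.)
Step 4: Test statistic W = min(W+, W-) = 26.5.
Step 5: Ties in |d|, so use the tie-corrected normal approximation.
        E[W] = n(n+1)/4 = 12*13/4 = 39.
        Tie groups: |d|=1 (t=3), |d|=4 (t=2), |d|=7 (t=2), |d|=8 (t=2); sum(t^3 - t) = 42.
        Var[W] = n(n+1)(2n+1)/24 - sum(t^3-t)/48 = 3900/24 - 42/48 = 161.625.
        z = (W - E[W]) / sqrt(Var[W]) = (26.5 - 39) / 12.7132 = -0.9832.
        Two-sided p = 2*Phi(z) = 0.325494.
Step 6: alpha = 0.05. fail to reject H0.

W+ = 26.5, W- = 51.5, W = min = 26.5, p = 0.325494, fail to reject H0.


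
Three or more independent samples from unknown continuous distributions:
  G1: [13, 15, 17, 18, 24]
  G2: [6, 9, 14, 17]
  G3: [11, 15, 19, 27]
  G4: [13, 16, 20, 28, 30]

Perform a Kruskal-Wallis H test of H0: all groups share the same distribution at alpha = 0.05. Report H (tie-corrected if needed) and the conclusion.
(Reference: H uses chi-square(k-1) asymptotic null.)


Step 1: Combine all N = 18 observations and assign midranks.
sorted (value, group, rank): (6,G2,1), (9,G2,2), (11,G3,3), (13,G1,4.5), (13,G4,4.5), (14,G2,6), (15,G1,7.5), (15,G3,7.5), (16,G4,9), (17,G1,10.5), (17,G2,10.5), (18,G1,12), (19,G3,13), (20,G4,14), (24,G1,15), (27,G3,16), (28,G4,17), (30,G4,18)
Step 2: Sum ranks within each group.
R_1 = 49.5 (n_1 = 5)
R_2 = 19.5 (n_2 = 4)
R_3 = 39.5 (n_3 = 4)
R_4 = 62.5 (n_4 = 5)
Step 3: H = 12/(N(N+1)) * sum(R_i^2/n_i) - 3(N+1)
     = 12/(18*19) * (49.5^2/5 + 19.5^2/4 + 39.5^2/4 + 62.5^2/5) - 3*19
     = 0.035088 * 1756.42 - 57
     = 4.628947.
Step 4: Ties present; correction factor C = 1 - 18/(18^3 - 18) = 0.996904. Corrected H = 4.628947 / 0.996904 = 4.643323.
Step 5: Under H0, H ~ chi^2(3); p-value = 0.199857.
Step 6: alpha = 0.05. fail to reject H0.

H = 4.6433, df = 3, p = 0.199857, fail to reject H0.


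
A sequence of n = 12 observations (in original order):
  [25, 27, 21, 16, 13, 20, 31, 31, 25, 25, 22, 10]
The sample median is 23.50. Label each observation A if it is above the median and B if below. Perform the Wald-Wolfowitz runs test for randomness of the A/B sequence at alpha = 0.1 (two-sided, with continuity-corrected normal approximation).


Step 1: Compute median = 23.50; label A = above, B = below.
Labels in order: AABBBBAAAABB  (n_A = 6, n_B = 6)
Step 2: Count runs R = 4.
Step 3: Under H0 (random ordering), E[R] = 2*n_A*n_B/(n_A+n_B) + 1 = 2*6*6/12 + 1 = 7.0000.
        Var[R] = 2*n_A*n_B*(2*n_A*n_B - n_A - n_B) / ((n_A+n_B)^2 * (n_A+n_B-1)) = 4320/1584 = 2.7273.
        SD[R] = 1.6514.
Step 4: Continuity-corrected z = (R + 0.5 - E[R]) / SD[R] = (4 + 0.5 - 7.0000) / 1.6514 = -1.5138.
Step 5: Two-sided p-value via normal approximation = 2*(1 - Phi(|z|)) = 0.130070.
Step 6: alpha = 0.1. fail to reject H0.

R = 4, z = -1.5138, p = 0.130070, fail to reject H0.


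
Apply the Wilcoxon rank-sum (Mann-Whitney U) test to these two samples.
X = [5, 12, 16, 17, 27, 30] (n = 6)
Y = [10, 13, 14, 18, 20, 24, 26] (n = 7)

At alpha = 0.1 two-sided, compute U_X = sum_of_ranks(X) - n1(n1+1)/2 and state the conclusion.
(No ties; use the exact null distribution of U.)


Step 1: Combine and sort all 13 observations; assign midranks.
sorted (value, group): (5,X), (10,Y), (12,X), (13,Y), (14,Y), (16,X), (17,X), (18,Y), (20,Y), (24,Y), (26,Y), (27,X), (30,X)
ranks: 5->1, 10->2, 12->3, 13->4, 14->5, 16->6, 17->7, 18->8, 20->9, 24->10, 26->11, 27->12, 30->13
Step 2: Rank sum for X: R1 = 1 + 3 + 6 + 7 + 12 + 13 = 42.
Step 3: U_X = R1 - n1(n1+1)/2 = 42 - 6*7/2 = 42 - 21 = 21.
       U_Y = n1*n2 - U_X = 42 - 21 = 21.
Step 4: No ties, so the exact null distribution of U (based on enumerating the C(13,6) = 1716 equally likely rank assignments) gives the two-sided p-value.
Step 5: p-value = 1.000000; compare to alpha = 0.1. fail to reject H0.

U_X = 21, p = 1.000000, fail to reject H0 at alpha = 0.1.


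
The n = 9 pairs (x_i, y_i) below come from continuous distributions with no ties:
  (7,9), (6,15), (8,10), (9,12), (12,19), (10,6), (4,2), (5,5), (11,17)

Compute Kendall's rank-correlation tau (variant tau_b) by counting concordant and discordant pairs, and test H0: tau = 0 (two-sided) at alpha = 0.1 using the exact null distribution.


Step 1: Enumerate the 36 unordered pairs (i,j) with i<j and classify each by sign(x_j-x_i) * sign(y_j-y_i).
  (1,2):dx=-1,dy=+6->D; (1,3):dx=+1,dy=+1->C; (1,4):dx=+2,dy=+3->C; (1,5):dx=+5,dy=+10->C
  (1,6):dx=+3,dy=-3->D; (1,7):dx=-3,dy=-7->C; (1,8):dx=-2,dy=-4->C; (1,9):dx=+4,dy=+8->C
  (2,3):dx=+2,dy=-5->D; (2,4):dx=+3,dy=-3->D; (2,5):dx=+6,dy=+4->C; (2,6):dx=+4,dy=-9->D
  (2,7):dx=-2,dy=-13->C; (2,8):dx=-1,dy=-10->C; (2,9):dx=+5,dy=+2->C; (3,4):dx=+1,dy=+2->C
  (3,5):dx=+4,dy=+9->C; (3,6):dx=+2,dy=-4->D; (3,7):dx=-4,dy=-8->C; (3,8):dx=-3,dy=-5->C
  (3,9):dx=+3,dy=+7->C; (4,5):dx=+3,dy=+7->C; (4,6):dx=+1,dy=-6->D; (4,7):dx=-5,dy=-10->C
  (4,8):dx=-4,dy=-7->C; (4,9):dx=+2,dy=+5->C; (5,6):dx=-2,dy=-13->C; (5,7):dx=-8,dy=-17->C
  (5,8):dx=-7,dy=-14->C; (5,9):dx=-1,dy=-2->C; (6,7):dx=-6,dy=-4->C; (6,8):dx=-5,dy=-1->C
  (6,9):dx=+1,dy=+11->C; (7,8):dx=+1,dy=+3->C; (7,9):dx=+7,dy=+15->C; (8,9):dx=+6,dy=+12->C
Step 2: C = 29, D = 7, total pairs = 36.
Step 3: tau = (C - D)/(n(n-1)/2) = (29 - 7)/36 = 0.611111.
Step 4: Exact two-sided p-value (enumerate n! = 362880 permutations of y under H0): p = 0.024741.
Step 5: alpha = 0.1. reject H0.

tau_b = 0.6111 (C=29, D=7), p = 0.024741, reject H0.


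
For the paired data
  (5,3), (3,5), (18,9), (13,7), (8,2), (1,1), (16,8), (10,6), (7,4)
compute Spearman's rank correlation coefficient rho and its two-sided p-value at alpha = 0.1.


Step 1: Rank x and y separately (midranks; no ties here).
rank(x): 5->3, 3->2, 18->9, 13->7, 8->5, 1->1, 16->8, 10->6, 7->4
rank(y): 3->3, 5->5, 9->9, 7->7, 2->2, 1->1, 8->8, 6->6, 4->4
Step 2: d_i = R_x(i) - R_y(i); compute d_i^2.
  (3-3)^2=0, (2-5)^2=9, (9-9)^2=0, (7-7)^2=0, (5-2)^2=9, (1-1)^2=0, (8-8)^2=0, (6-6)^2=0, (4-4)^2=0
sum(d^2) = 18.
Step 3: rho = 1 - 6*18 / (9*(9^2 - 1)) = 1 - 108/720 = 0.850000.
Step 4: Under H0, t = rho * sqrt((n-2)/(1-rho^2)) = 4.2691 ~ t(7).
Step 5: Two-sided p-value from the t-distribution with 7 df = 0.003705.
Step 6: alpha = 0.1. reject H0.

rho = 0.8500, p = 0.003705, reject H0 at alpha = 0.1.


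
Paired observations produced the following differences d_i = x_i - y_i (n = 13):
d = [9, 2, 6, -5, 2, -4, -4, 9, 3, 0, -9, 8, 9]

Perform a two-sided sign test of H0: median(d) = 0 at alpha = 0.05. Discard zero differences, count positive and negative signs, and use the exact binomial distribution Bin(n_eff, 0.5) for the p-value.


Step 1: Discard zero differences. Original n = 13; n_eff = number of nonzero differences = 12.
Nonzero differences (with sign): +9, +2, +6, -5, +2, -4, -4, +9, +3, -9, +8, +9
Step 2: Count signs: positive = 8, negative = 4.
Step 3: Under H0: P(positive) = 0.5, so the number of positives S ~ Bin(12, 0.5).
Step 4: Two-sided exact p-value = sum of Bin(12,0.5) probabilities at or below the observed probability = 0.387695.
Step 5: alpha = 0.05. fail to reject H0.

n_eff = 12, pos = 8, neg = 4, p = 0.387695, fail to reject H0.


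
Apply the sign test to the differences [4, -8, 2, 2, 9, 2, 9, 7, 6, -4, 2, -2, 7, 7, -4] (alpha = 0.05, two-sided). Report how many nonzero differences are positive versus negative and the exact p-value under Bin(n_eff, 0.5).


Step 1: Discard zero differences. Original n = 15; n_eff = number of nonzero differences = 15.
Nonzero differences (with sign): +4, -8, +2, +2, +9, +2, +9, +7, +6, -4, +2, -2, +7, +7, -4
Step 2: Count signs: positive = 11, negative = 4.
Step 3: Under H0: P(positive) = 0.5, so the number of positives S ~ Bin(15, 0.5).
Step 4: Two-sided exact p-value = sum of Bin(15,0.5) probabilities at or below the observed probability = 0.118469.
Step 5: alpha = 0.05. fail to reject H0.

n_eff = 15, pos = 11, neg = 4, p = 0.118469, fail to reject H0.


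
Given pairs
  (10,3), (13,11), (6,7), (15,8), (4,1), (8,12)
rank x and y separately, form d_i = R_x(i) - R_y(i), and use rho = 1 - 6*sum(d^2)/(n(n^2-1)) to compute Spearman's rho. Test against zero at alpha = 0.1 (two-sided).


Step 1: Rank x and y separately (midranks; no ties here).
rank(x): 10->4, 13->5, 6->2, 15->6, 4->1, 8->3
rank(y): 3->2, 11->5, 7->3, 8->4, 1->1, 12->6
Step 2: d_i = R_x(i) - R_y(i); compute d_i^2.
  (4-2)^2=4, (5-5)^2=0, (2-3)^2=1, (6-4)^2=4, (1-1)^2=0, (3-6)^2=9
sum(d^2) = 18.
Step 3: rho = 1 - 6*18 / (6*(6^2 - 1)) = 1 - 108/210 = 0.485714.
Step 4: Under H0, t = rho * sqrt((n-2)/(1-rho^2)) = 1.1113 ~ t(4).
Step 5: Two-sided p-value from the t-distribution with 4 df = 0.328723.
Step 6: alpha = 0.1. fail to reject H0.

rho = 0.4857, p = 0.328723, fail to reject H0 at alpha = 0.1.


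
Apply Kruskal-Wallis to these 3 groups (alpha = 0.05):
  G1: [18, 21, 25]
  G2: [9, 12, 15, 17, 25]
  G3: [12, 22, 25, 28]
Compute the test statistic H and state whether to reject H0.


Step 1: Combine all N = 12 observations and assign midranks.
sorted (value, group, rank): (9,G2,1), (12,G2,2.5), (12,G3,2.5), (15,G2,4), (17,G2,5), (18,G1,6), (21,G1,7), (22,G3,8), (25,G1,10), (25,G2,10), (25,G3,10), (28,G3,12)
Step 2: Sum ranks within each group.
R_1 = 23 (n_1 = 3)
R_2 = 22.5 (n_2 = 5)
R_3 = 32.5 (n_3 = 4)
Step 3: H = 12/(N(N+1)) * sum(R_i^2/n_i) - 3(N+1)
     = 12/(12*13) * (23^2/3 + 22.5^2/5 + 32.5^2/4) - 3*13
     = 0.076923 * 541.646 - 39
     = 2.665064.
Step 4: Ties present; correction factor C = 1 - 30/(12^3 - 12) = 0.982517. Corrected H = 2.665064 / 0.982517 = 2.712485.
Step 5: Under H0, H ~ chi^2(2); p-value = 0.257627.
Step 6: alpha = 0.05. fail to reject H0.

H = 2.7125, df = 2, p = 0.257627, fail to reject H0.


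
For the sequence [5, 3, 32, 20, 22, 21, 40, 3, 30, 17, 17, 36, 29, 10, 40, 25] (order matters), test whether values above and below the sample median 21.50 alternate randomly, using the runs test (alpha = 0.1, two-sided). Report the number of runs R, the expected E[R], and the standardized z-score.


Step 1: Compute median = 21.50; label A = above, B = below.
Labels in order: BBABABABABBAABAA  (n_A = 8, n_B = 8)
Step 2: Count runs R = 12.
Step 3: Under H0 (random ordering), E[R] = 2*n_A*n_B/(n_A+n_B) + 1 = 2*8*8/16 + 1 = 9.0000.
        Var[R] = 2*n_A*n_B*(2*n_A*n_B - n_A - n_B) / ((n_A+n_B)^2 * (n_A+n_B-1)) = 14336/3840 = 3.7333.
        SD[R] = 1.9322.
Step 4: Continuity-corrected z = (R - 0.5 - E[R]) / SD[R] = (12 - 0.5 - 9.0000) / 1.9322 = 1.2939.
Step 5: Two-sided p-value via normal approximation = 2*(1 - Phi(|z|)) = 0.195709.
Step 6: alpha = 0.1. fail to reject H0.

R = 12, z = 1.2939, p = 0.195709, fail to reject H0.


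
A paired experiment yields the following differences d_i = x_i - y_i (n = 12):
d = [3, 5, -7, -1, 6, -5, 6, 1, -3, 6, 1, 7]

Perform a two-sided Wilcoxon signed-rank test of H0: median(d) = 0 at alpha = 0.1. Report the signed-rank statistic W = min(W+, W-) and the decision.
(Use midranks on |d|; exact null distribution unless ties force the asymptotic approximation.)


Step 1: Drop any zero differences (none here) and take |d_i|.
|d| = [3, 5, 7, 1, 6, 5, 6, 1, 3, 6, 1, 7]
Step 2: Midrank |d_i| (ties get averaged ranks).
ranks: |3|->4.5, |5|->6.5, |7|->11.5, |1|->2, |6|->9, |5|->6.5, |6|->9, |1|->2, |3|->4.5, |6|->9, |1|->2, |7|->11.5
Step 3: Attach original signs; sum ranks with positive sign and with negative sign.
W+ = 4.5 + 6.5 + 9 + 9 + 2 + 9 + 2 + 11.5 = 53.5
W- = 11.5 + 2 + 6.5 + 4.5 = 24.5
(Check: W+ + W- = 78 should equal n(n+1)/2 = 78.)
Step 4: Test statistic W = min(W+, W-) = 24.5.
Step 5: Ties in |d|, so use the tie-corrected normal approximation.
        E[W] = n(n+1)/4 = 12*13/4 = 39.
        Tie groups: |d|=1 (t=3), |d|=3 (t=2), |d|=5 (t=2), |d|=6 (t=3), |d|=7 (t=2); sum(t^3 - t) = 66.
        Var[W] = n(n+1)(2n+1)/24 - sum(t^3-t)/48 = 3900/24 - 66/48 = 161.125.
        z = (W - E[W]) / sqrt(Var[W]) = (24.5 - 39) / 12.6935 = -1.1423.
        Two-sided p = 2*Phi(z) = 0.253322.
Step 6: alpha = 0.1. fail to reject H0.

W+ = 53.5, W- = 24.5, W = min = 24.5, p = 0.253322, fail to reject H0.


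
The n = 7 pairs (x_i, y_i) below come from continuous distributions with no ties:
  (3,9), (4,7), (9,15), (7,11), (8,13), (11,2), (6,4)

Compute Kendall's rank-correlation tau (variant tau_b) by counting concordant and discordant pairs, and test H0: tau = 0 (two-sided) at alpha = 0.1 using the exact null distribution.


Step 1: Enumerate the 21 unordered pairs (i,j) with i<j and classify each by sign(x_j-x_i) * sign(y_j-y_i).
  (1,2):dx=+1,dy=-2->D; (1,3):dx=+6,dy=+6->C; (1,4):dx=+4,dy=+2->C; (1,5):dx=+5,dy=+4->C
  (1,6):dx=+8,dy=-7->D; (1,7):dx=+3,dy=-5->D; (2,3):dx=+5,dy=+8->C; (2,4):dx=+3,dy=+4->C
  (2,5):dx=+4,dy=+6->C; (2,6):dx=+7,dy=-5->D; (2,7):dx=+2,dy=-3->D; (3,4):dx=-2,dy=-4->C
  (3,5):dx=-1,dy=-2->C; (3,6):dx=+2,dy=-13->D; (3,7):dx=-3,dy=-11->C; (4,5):dx=+1,dy=+2->C
  (4,6):dx=+4,dy=-9->D; (4,7):dx=-1,dy=-7->C; (5,6):dx=+3,dy=-11->D; (5,7):dx=-2,dy=-9->C
  (6,7):dx=-5,dy=+2->D
Step 2: C = 12, D = 9, total pairs = 21.
Step 3: tau = (C - D)/(n(n-1)/2) = (12 - 9)/21 = 0.142857.
Step 4: Exact two-sided p-value (enumerate n! = 5040 permutations of y under H0): p = 0.772619.
Step 5: alpha = 0.1. fail to reject H0.

tau_b = 0.1429 (C=12, D=9), p = 0.772619, fail to reject H0.


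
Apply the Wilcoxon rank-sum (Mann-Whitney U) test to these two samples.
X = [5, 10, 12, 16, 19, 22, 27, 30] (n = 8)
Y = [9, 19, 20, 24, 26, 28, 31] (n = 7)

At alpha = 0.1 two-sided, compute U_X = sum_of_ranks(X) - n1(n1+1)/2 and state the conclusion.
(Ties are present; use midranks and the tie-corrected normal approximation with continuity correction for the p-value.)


Step 1: Combine and sort all 15 observations; assign midranks.
sorted (value, group): (5,X), (9,Y), (10,X), (12,X), (16,X), (19,X), (19,Y), (20,Y), (22,X), (24,Y), (26,Y), (27,X), (28,Y), (30,X), (31,Y)
ranks: 5->1, 9->2, 10->3, 12->4, 16->5, 19->6.5, 19->6.5, 20->8, 22->9, 24->10, 26->11, 27->12, 28->13, 30->14, 31->15
Step 2: Rank sum for X: R1 = 1 + 3 + 4 + 5 + 6.5 + 9 + 12 + 14 = 54.5.
Step 3: U_X = R1 - n1(n1+1)/2 = 54.5 - 8*9/2 = 54.5 - 36 = 18.5.
       U_Y = n1*n2 - U_X = 56 - 18.5 = 37.5.
Step 4: Ties are present, so use the tie-corrected normal approximation (with continuity correction) for the p-value.
Step 5: p-value = 0.297190; compare to alpha = 0.1. fail to reject H0.

U_X = 18.5, p = 0.297190, fail to reject H0 at alpha = 0.1.


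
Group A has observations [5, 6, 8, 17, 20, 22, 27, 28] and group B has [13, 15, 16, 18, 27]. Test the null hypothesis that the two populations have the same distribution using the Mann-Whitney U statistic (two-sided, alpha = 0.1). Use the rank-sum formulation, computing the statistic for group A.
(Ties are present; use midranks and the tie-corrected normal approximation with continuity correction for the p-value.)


Step 1: Combine and sort all 13 observations; assign midranks.
sorted (value, group): (5,X), (6,X), (8,X), (13,Y), (15,Y), (16,Y), (17,X), (18,Y), (20,X), (22,X), (27,X), (27,Y), (28,X)
ranks: 5->1, 6->2, 8->3, 13->4, 15->5, 16->6, 17->7, 18->8, 20->9, 22->10, 27->11.5, 27->11.5, 28->13
Step 2: Rank sum for X: R1 = 1 + 2 + 3 + 7 + 9 + 10 + 11.5 + 13 = 56.5.
Step 3: U_X = R1 - n1(n1+1)/2 = 56.5 - 8*9/2 = 56.5 - 36 = 20.5.
       U_Y = n1*n2 - U_X = 40 - 20.5 = 19.5.
Step 4: Ties are present, so use the tie-corrected normal approximation (with continuity correction) for the p-value.
Step 5: p-value = 1.000000; compare to alpha = 0.1. fail to reject H0.

U_X = 20.5, p = 1.000000, fail to reject H0 at alpha = 0.1.


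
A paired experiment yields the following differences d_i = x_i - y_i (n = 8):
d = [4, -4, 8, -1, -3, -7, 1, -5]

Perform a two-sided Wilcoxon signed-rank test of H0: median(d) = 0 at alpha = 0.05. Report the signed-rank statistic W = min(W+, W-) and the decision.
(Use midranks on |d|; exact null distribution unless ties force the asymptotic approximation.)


Step 1: Drop any zero differences (none here) and take |d_i|.
|d| = [4, 4, 8, 1, 3, 7, 1, 5]
Step 2: Midrank |d_i| (ties get averaged ranks).
ranks: |4|->4.5, |4|->4.5, |8|->8, |1|->1.5, |3|->3, |7|->7, |1|->1.5, |5|->6
Step 3: Attach original signs; sum ranks with positive sign and with negative sign.
W+ = 4.5 + 8 + 1.5 = 14
W- = 4.5 + 1.5 + 3 + 7 + 6 = 22
(Check: W+ + W- = 36 should equal n(n+1)/2 = 36.)
Step 4: Test statistic W = min(W+, W-) = 14.
Step 5: Ties in |d|, so use the tie-corrected normal approximation.
        E[W] = n(n+1)/4 = 8*9/4 = 18.
        Tie groups: |d|=1 (t=2), |d|=4 (t=2); sum(t^3 - t) = 12.
        Var[W] = n(n+1)(2n+1)/24 - sum(t^3-t)/48 = 1224/24 - 12/48 = 50.75.
        z = (W - E[W]) / sqrt(Var[W]) = (14 - 18) / 7.1239 = -0.5615.
        Two-sided p = 2*Phi(z) = 0.574464.
Step 6: alpha = 0.05. fail to reject H0.

W+ = 14, W- = 22, W = min = 14, p = 0.574464, fail to reject H0.
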